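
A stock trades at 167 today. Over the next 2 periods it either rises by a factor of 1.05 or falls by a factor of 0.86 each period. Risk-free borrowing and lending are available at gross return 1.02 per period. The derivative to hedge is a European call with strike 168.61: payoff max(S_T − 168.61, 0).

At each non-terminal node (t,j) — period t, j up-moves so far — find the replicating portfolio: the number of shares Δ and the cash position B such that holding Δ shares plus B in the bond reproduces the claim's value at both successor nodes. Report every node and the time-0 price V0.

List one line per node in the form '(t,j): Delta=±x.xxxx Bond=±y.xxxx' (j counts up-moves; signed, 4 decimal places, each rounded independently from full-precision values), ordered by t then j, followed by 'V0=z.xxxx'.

Since d<R<u, set p* = (R−d)/(u−d) = 0.8421; price each node as the discounted p*-expectation of its children.
Terminal payoffs: V(2,0)=0.0000, V(2,1)=0.0000, V(2,2)=15.5075
(1,0): S=143.6200. Δ = (V_up−V_dn)/(S_up−S_dn) = (0.0000−0.0000)/(150.8010−123.5132) = 0.0000. V = [p*·0.0000 + (1−p*)·0.0000]/1.02 = 0.0000. B = V − Δ·S = 0.0000.
(1,1): S=175.3500. Δ = (V_up−V_dn)/(S_up−S_dn) = (15.5075−0.0000)/(184.1175−150.8010) = 0.4655. V = [p*·15.5075 + (1−p*)·0.0000]/1.02 = 12.8029. B = V − Δ·S = -68.8155.
(0,0): S=167.0000. Δ = (V_up−V_dn)/(S_up−S_dn) = (12.8029−0.0000)/(175.3500−143.6200) = 0.4035. V = [p*·12.8029 + (1−p*)·0.0000]/1.02 = 10.5700. B = V − Δ·S = -56.8136.
Each (Δ,B) replicates both successor values, so the strategy is self-financing and V0 is arbitrage-free.

(0,0): Delta=0.4035 Bond=-56.8136
(1,0): Delta=0.0000 Bond=0.0000
(1,1): Delta=0.4655 Bond=-68.8155
V0=10.5700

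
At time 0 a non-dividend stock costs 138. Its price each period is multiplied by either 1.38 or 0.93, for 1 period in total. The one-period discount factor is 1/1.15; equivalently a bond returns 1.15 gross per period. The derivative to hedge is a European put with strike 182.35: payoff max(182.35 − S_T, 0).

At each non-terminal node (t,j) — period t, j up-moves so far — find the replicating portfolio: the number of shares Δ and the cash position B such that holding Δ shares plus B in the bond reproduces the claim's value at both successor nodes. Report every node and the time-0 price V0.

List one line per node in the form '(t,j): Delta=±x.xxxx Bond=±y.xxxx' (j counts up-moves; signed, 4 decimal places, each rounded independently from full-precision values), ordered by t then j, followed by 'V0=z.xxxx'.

(0,0): Delta=-0.8697 Bond=144.0267
V0=24.0044

Risk-neutral probability p* = (R−d)/(u−d) = (1.15−0.93)/(1.38−0.93) = 0.4889.
Terminal values V(1,·): V(1,0)=54.0100, V(1,1)=0.0000
  t=0,j=0: stock 138.0000 → up 190.4400 (V=0.0000), down 128.3400 (V=54.0100). Price 24.0044; hedge Δ=-0.8697, bond B=144.0267.
The time-0 hedge costs 24.0044, which is the no-arbitrage price.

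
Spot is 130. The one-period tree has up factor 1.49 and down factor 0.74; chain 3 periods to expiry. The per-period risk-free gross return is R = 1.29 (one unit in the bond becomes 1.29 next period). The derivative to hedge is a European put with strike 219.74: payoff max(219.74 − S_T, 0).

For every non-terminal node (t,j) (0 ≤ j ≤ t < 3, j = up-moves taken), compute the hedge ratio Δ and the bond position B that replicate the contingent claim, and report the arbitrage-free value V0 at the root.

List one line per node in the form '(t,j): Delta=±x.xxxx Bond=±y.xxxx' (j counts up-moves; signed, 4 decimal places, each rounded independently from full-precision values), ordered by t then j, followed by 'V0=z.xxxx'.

Since d<R<u, set p* = (R−d)/(u−d) = 0.7333; price each node as the discounted p*-expectation of its children.
Terminal values V(3,·): V(3,0)=167.0609, V(3,1)=113.6699, V(3,2)=6.1664, V(3,3)=0.0000
(2,0): S=71.1880. Δ = (V_up−V_dn)/(S_up−S_dn) = (113.6699−167.0609)/(106.0701−52.6791) = -1.0000. V = [p*·113.6699 + (1−p*)·167.0609]/1.29 = 99.1531. B = V − Δ·S = 170.3411.
(2,1): S=143.3380. Δ = (V_up−V_dn)/(S_up−S_dn) = (6.1664−113.6699)/(213.5736−106.0701) = -1.0000. V = [p*·6.1664 + (1−p*)·113.6699]/1.29 = 27.0031. B = V − Δ·S = 170.3411.
(2,2): S=288.6130. Δ = (V_up−V_dn)/(S_up−S_dn) = (0.0000−6.1664)/(430.0334−213.5736) = -0.0285. V = [p*·0.0000 + (1−p*)·6.1664]/1.29 = 1.2747. B = V − Δ·S = 9.4965.
(1,0): S=96.2000. Δ = (V_up−V_dn)/(S_up−S_dn) = (27.0031−99.1531)/(143.3380−71.1880) = -1.0000. V = [p*·27.0031 + (1−p*)·99.1531]/1.29 = 35.8474. B = V − Δ·S = 132.0474.
(1,1): S=193.7000. Δ = (V_up−V_dn)/(S_up−S_dn) = (1.2747−27.0031)/(288.6130−143.3380) = -0.1771. V = [p*·1.2747 + (1−p*)·27.0031]/1.29 = 6.3067. B = V − Δ·S = 40.6112.
(0,0): S=130.0000. Δ = (V_up−V_dn)/(S_up−S_dn) = (6.3067−35.8474)/(193.7000−96.2000) = -0.3030. V = [p*·6.3067 + (1−p*)·35.8474]/1.29 = 10.9955. B = V − Δ·S = 50.3831.
The time-0 hedge costs 10.9955, which is the no-arbitrage price.

(0,0): Delta=-0.3030 Bond=50.3831
(1,0): Delta=-1.0000 Bond=132.0474
(1,1): Delta=-0.1771 Bond=40.6112
(2,0): Delta=-1.0000 Bond=170.3411
(2,1): Delta=-1.0000 Bond=170.3411
(2,2): Delta=-0.0285 Bond=9.4965
V0=10.9955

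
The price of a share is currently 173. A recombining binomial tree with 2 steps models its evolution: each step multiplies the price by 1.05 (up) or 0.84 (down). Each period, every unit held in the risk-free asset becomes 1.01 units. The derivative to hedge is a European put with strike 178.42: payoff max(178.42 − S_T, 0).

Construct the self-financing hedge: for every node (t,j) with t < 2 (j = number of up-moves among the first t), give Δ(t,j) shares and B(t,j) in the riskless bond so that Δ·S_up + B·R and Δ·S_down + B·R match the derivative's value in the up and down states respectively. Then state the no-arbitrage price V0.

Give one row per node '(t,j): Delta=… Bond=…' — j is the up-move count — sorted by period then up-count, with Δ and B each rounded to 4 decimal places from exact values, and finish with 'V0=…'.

(0,0): Delta=-0.7284 Bond=135.8210
(1,0): Delta=-1.0000 Bond=176.6535
(1,1): Delta=-0.6772 Bond=127.8911
V0=9.8142

Since d<R<u, set p* = (R−d)/(u−d) = 0.8095; price each node as the discounted p*-expectation of its children.
Payoff layer (t=2): V(2,0)=56.3512, V(2,1)=25.8340, V(2,2)=0.0000
  t=1,j=0: stock 145.3200 → up 152.5860 (V=25.8340), down 122.0688 (V=56.3512). Price 31.3335; hedge Δ=-1.0000, bond B=176.6535.
  t=1,j=1: stock 181.6500 → up 190.7325 (V=0.0000), down 152.5860 (V=25.8340). Price 4.8720; hedge Δ=-0.6772, bond B=127.8911.
  t=0,j=0: stock 173.0000 → up 181.6500 (V=4.8720), down 145.3200 (V=31.3335). Price 9.8142; hedge Δ=-0.7284, bond B=135.8210.
Check: Δ(0,0)·S0 + B(0,0) = 9.8142 = V0.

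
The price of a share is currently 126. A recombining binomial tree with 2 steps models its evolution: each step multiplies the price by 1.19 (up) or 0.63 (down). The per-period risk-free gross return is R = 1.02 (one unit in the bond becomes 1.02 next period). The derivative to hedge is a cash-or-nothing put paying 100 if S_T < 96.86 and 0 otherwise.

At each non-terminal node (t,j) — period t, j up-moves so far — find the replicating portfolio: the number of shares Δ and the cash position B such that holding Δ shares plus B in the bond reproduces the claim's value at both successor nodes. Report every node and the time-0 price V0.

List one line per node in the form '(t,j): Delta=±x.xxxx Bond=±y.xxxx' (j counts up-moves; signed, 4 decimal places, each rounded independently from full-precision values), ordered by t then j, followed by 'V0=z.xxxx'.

Under the risk-neutral measure, an up-move has probability p* = (R−d)/(u−d) = 0.6964 and values discount at R = 1.02.
Payoff layer (t=2): V(2,0)=100.0000, V(2,1)=100.0000, V(2,2)=0.0000
(1,0): S=79.3800. Δ = (V_up−V_dn)/(S_up−S_dn) = (100.0000−100.0000)/(94.4622−50.0094) = 0.0000. V = [p*·100.0000 + (1−p*)·100.0000]/1.02 = 98.0392. B = V − Δ·S = 98.0392.
(1,1): S=149.9400. Δ = (V_up−V_dn)/(S_up−S_dn) = (0.0000−100.0000)/(178.4286−94.4622) = -1.1910. V = [p*·0.0000 + (1−p*)·100.0000]/1.02 = 29.7619. B = V − Δ·S = 208.3333.
(0,0): S=126.0000. Δ = (V_up−V_dn)/(S_up−S_dn) = (29.7619−98.0392)/(149.9400−79.3800) = -0.9676. V = [p*·29.7619 + (1−p*)·98.0392]/1.02 = 49.4990. B = V − Δ·S = 171.4227.
Check: Δ(0,0)·S0 + B(0,0) = 49.4990 = V0.

(0,0): Delta=-0.9676 Bond=171.4227
(1,0): Delta=0.0000 Bond=98.0392
(1,1): Delta=-1.1910 Bond=208.3333
V0=49.4990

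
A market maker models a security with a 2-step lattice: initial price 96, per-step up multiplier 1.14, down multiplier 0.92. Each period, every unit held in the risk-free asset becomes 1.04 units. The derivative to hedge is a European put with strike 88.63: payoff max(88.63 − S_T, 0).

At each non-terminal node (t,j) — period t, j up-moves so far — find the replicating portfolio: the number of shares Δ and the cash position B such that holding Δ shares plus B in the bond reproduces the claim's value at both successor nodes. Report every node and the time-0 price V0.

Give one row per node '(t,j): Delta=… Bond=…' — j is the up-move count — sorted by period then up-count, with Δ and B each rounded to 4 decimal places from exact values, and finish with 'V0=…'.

The replicating-portfolio and risk-neutral prices coincide; use p* = (1.04−0.92)/(1.14−0.92) = 0.5455 for the latter.
At expiry t=2: V(2,0)=7.3756, V(2,1)=0.0000, V(2,2)=0.0000
Node (1,0) S=88.3200: V=(p*·0.0000+(1−p*)·7.3756)/1.04=3.2236; Δ=(0.0000−7.3756)/(100.6848−81.2544)=-0.3796; B=V−Δ·S=36.7491
Node (1,1) S=109.4400: V=(p*·0.0000+(1−p*)·0.0000)/1.04=0.0000; Δ=(0.0000−0.0000)/(124.7616−100.6848)=0.0000; B=V−Δ·S=0.0000
Node (0,0) S=96.0000: V=(p*·0.0000+(1−p*)·3.2236)/1.04=1.4089; Δ=(0.0000−3.2236)/(109.4400−88.3200)=-0.1526; B=V−Δ·S=16.0617
Check: Δ(0,0)·S0 + B(0,0) = 1.4089 = V0.

(0,0): Delta=-0.1526 Bond=16.0617
(1,0): Delta=-0.3796 Bond=36.7491
(1,1): Delta=0.0000 Bond=0.0000
V0=1.4089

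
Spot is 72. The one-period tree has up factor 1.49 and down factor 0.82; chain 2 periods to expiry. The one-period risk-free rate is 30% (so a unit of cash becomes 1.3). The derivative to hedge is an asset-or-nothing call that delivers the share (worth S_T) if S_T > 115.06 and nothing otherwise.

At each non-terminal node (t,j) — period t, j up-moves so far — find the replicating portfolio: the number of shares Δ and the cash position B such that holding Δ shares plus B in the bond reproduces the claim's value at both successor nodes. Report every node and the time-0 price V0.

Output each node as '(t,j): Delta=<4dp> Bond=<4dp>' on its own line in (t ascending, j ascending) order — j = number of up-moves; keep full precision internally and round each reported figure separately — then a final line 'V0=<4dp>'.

The replicating-portfolio and risk-neutral prices coincide; use p* = (1.3−0.82)/(1.49−0.82) = 0.7164 for the latter.
Payoff layer (t=2): V(2,0)=0.0000, V(2,1)=0.0000, V(2,2)=159.8472
(1,0): S=59.0400. Δ = (V_up−V_dn)/(S_up−S_dn) = (0.0000−0.0000)/(87.9696−48.4128) = 0.0000. V = [p*·0.0000 + (1−p*)·0.0000]/1.3 = 0.0000. B = V − Δ·S = 0.0000.
(1,1): S=107.2800. Δ = (V_up−V_dn)/(S_up−S_dn) = (159.8472−0.0000)/(159.8472−87.9696) = 2.2239. V = [p*·159.8472 + (1−p*)·0.0000]/1.3 = 88.0903. B = V − Δ·S = -150.4876.
(0,0): S=72.0000. Δ = (V_up−V_dn)/(S_up−S_dn) = (88.0903−0.0000)/(107.2800−59.0400) = 1.8261. V = [p*·88.0903 + (1−p*)·0.0000]/1.3 = 48.5457. B = V − Δ·S = -82.9323.
Each (Δ,B) replicates both successor values, so the strategy is self-financing and V0 is arbitrage-free.

(0,0): Delta=1.8261 Bond=-82.9323
(1,0): Delta=0.0000 Bond=0.0000
(1,1): Delta=2.2239 Bond=-150.4876
V0=48.5457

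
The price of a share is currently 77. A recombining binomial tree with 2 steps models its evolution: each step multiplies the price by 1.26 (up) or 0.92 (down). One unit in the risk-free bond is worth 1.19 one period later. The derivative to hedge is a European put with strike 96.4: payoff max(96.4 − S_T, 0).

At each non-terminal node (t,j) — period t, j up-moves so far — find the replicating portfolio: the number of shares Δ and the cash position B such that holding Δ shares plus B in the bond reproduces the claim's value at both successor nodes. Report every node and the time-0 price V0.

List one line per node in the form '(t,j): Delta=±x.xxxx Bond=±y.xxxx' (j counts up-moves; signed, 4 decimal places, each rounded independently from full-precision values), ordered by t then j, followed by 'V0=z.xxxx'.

Under the risk-neutral measure, an up-move has probability p* = (R−d)/(u−d) = 0.7941 and values discount at R = 1.19.
Terminal payoffs: V(2,0)=31.2272, V(2,1)=7.1416, V(2,2)=0.0000
  t=1,j=0: stock 70.8400 → up 89.2584 (V=7.1416), down 65.1728 (V=31.2272). Price 10.1684; hedge Δ=-1.0000, bond B=81.0084.
  t=1,j=1: stock 97.0200 → up 122.2452 (V=0.0000), down 89.2584 (V=7.1416). Price 1.2356; hedge Δ=-0.2165, bond B=22.2403.
  t=0,j=0: stock 77.0000 → up 97.0200 (V=1.2356), down 70.8400 (V=10.1684). Price 2.5838; hedge Δ=-0.3412, bond B=28.8568.
Root portfolio cost Δ·77+B reproduces V0=2.5838.

(0,0): Delta=-0.3412 Bond=28.8568
(1,0): Delta=-1.0000 Bond=81.0084
(1,1): Delta=-0.2165 Bond=22.2403
V0=2.5838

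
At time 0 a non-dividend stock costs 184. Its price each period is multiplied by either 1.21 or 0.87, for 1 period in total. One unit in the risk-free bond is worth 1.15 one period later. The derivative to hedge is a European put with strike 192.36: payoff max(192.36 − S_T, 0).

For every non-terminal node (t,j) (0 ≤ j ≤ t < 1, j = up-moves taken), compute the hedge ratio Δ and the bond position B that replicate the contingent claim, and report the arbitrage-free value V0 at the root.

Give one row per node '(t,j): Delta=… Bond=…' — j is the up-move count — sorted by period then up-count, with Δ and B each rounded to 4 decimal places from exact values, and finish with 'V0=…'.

(0,0): Delta=-0.5160 Bond=99.8946
V0=4.9535

Risk-neutral probability p* = (R−d)/(u−d) = (1.15−0.87)/(1.21−0.87) = 0.8235.
Payoff layer (t=1): V(1,0)=32.2800, V(1,1)=0.0000
(0,0): S=184.0000. Δ = (V_up−V_dn)/(S_up−S_dn) = (0.0000−32.2800)/(222.6400−160.0800) = -0.5160. V = [p*·0.0000 + (1−p*)·32.2800]/1.15 = 4.9535. B = V − Δ·S = 99.8946.
Self-financing check: at every node Δ·S+B equals the discounted successor values.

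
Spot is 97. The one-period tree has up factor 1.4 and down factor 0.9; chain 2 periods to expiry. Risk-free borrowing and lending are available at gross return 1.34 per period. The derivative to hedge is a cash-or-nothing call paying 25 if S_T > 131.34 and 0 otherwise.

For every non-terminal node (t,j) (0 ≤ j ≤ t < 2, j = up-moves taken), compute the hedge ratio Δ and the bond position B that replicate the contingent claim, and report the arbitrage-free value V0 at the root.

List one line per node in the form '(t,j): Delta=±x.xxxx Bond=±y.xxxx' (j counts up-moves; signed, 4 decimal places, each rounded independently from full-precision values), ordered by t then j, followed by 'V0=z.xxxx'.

(0,0): Delta=0.3385 Bond=-22.0539
(1,0): Delta=0.0000 Bond=0.0000
(1,1): Delta=0.3682 Bond=-33.5821
V0=10.7819

Risk-neutral probability p* = (R−d)/(u−d) = (1.34−0.9)/(1.4−0.9) = 0.8800.
Terminal values V(2,·): V(2,0)=0.0000, V(2,1)=0.0000, V(2,2)=25.0000
(1,0): S=87.3000. Δ = (V_up−V_dn)/(S_up−S_dn) = (0.0000−0.0000)/(122.2200−78.5700) = 0.0000. V = [p*·0.0000 + (1−p*)·0.0000]/1.34 = 0.0000. B = V − Δ·S = 0.0000.
(1,1): S=135.8000. Δ = (V_up−V_dn)/(S_up−S_dn) = (25.0000−0.0000)/(190.1200−122.2200) = 0.3682. V = [p*·25.0000 + (1−p*)·0.0000]/1.34 = 16.4179. B = V − Δ·S = -33.5821.
(0,0): S=97.0000. Δ = (V_up−V_dn)/(S_up−S_dn) = (16.4179−0.0000)/(135.8000−87.3000) = 0.3385. V = [p*·16.4179 + (1−p*)·0.0000]/1.34 = 10.7819. B = V − Δ·S = -22.0539.
The time-0 hedge costs 10.7819, which is the no-arbitrage price.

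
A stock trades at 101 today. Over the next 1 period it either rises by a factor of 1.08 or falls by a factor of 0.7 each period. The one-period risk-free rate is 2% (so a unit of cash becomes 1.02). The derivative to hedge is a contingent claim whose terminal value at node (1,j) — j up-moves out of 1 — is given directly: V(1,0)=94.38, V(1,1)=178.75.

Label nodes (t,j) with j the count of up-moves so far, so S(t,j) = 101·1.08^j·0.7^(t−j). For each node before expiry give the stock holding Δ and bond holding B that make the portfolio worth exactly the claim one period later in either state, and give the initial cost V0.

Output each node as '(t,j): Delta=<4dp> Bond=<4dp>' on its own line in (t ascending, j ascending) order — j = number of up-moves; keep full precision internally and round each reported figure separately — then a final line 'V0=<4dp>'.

The replicating-portfolio and risk-neutral prices coincide; use p* = (1.02−0.7)/(1.08−0.7) = 0.8421 for the latter.
At expiry t=1: V(1,0)=94.3800, V(1,1)=178.7500
Node (0,0) S=101.0000: V=(p*·178.7500+(1−p*)·94.3800)/1.02=162.1847; Δ=(178.7500−94.3800)/(109.0800−70.7000)=2.1983; B=V−Δ·S=-59.8416
Self-financing check: at every node Δ·S+B equals the discounted successor values.

(0,0): Delta=2.1983 Bond=-59.8416
V0=162.1847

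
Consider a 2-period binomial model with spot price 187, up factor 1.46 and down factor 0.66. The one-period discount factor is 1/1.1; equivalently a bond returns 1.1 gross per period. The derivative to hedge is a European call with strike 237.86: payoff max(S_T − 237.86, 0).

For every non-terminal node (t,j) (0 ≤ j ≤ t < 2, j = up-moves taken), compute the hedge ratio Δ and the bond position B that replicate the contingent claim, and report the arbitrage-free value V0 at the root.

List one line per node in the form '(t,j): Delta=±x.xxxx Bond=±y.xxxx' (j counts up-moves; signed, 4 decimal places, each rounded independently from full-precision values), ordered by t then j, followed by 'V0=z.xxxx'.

(0,0): Delta=0.5373 Bond=-60.2810
(1,0): Delta=0.0000 Bond=0.0000
(1,1): Delta=0.7360 Bond=-120.5619
V0=40.1873

Under the risk-neutral measure, an up-move has probability p* = (R−d)/(u−d) = 0.5500 and values discount at R = 1.1.
Terminal payoffs: V(2,0)=0.0000, V(2,1)=0.0000, V(2,2)=160.7492
(1,0): S=123.4200. Δ = (V_up−V_dn)/(S_up−S_dn) = (0.0000−0.0000)/(180.1932−81.4572) = 0.0000. V = [p*·0.0000 + (1−p*)·0.0000]/1.1 = 0.0000. B = V − Δ·S = 0.0000.
(1,1): S=273.0200. Δ = (V_up−V_dn)/(S_up−S_dn) = (160.7492−0.0000)/(398.6092−180.1932) = 0.7360. V = [p*·160.7492 + (1−p*)·0.0000]/1.1 = 80.3746. B = V − Δ·S = -120.5619.
(0,0): S=187.0000. Δ = (V_up−V_dn)/(S_up−S_dn) = (80.3746−0.0000)/(273.0200−123.4200) = 0.5373. V = [p*·80.3746 + (1−p*)·0.0000]/1.1 = 40.1873. B = V − Δ·S = -60.2810.
Self-financing check: at every node Δ·S+B equals the discounted successor values.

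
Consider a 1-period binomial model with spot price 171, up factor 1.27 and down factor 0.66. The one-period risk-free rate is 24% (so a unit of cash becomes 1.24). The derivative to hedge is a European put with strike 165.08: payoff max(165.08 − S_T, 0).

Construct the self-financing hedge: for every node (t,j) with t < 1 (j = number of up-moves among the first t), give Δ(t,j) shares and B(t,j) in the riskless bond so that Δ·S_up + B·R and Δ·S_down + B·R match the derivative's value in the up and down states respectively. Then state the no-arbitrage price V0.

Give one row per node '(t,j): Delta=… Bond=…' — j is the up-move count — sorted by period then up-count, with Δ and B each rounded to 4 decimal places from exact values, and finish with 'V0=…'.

(0,0): Delta=-0.5006 Bond=87.6777
V0=2.0711

Risk-neutral probability p* = (R−d)/(u−d) = (1.24−0.66)/(1.27−0.66) = 0.9508.
At expiry t=1: V(1,0)=52.2200, V(1,1)=0.0000
  t=0,j=0: stock 171.0000 → up 217.1700 (V=0.0000), down 112.8600 (V=52.2200). Price 2.0711; hedge Δ=-0.5006, bond B=87.6777.
Self-financing check: at every node Δ·S+B equals the discounted successor values.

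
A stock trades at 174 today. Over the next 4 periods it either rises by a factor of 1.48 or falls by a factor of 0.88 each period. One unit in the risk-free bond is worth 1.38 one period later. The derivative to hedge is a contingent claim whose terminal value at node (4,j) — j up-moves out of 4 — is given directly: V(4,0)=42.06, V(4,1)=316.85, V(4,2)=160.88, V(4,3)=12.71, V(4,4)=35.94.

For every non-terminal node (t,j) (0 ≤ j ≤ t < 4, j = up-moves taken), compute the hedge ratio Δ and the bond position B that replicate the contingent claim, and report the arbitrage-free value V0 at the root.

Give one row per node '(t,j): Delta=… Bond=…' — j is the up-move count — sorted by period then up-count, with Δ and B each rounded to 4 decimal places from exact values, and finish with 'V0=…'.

(0,0): Delta=-0.1734 Bond=42.7863
(1,0): Delta=-0.7921 Bond=153.7882
(1,1): Delta=-0.0998 Bond=40.0965
(2,0): Delta=-0.7545 Bond=207.1575
(2,1): Delta=-0.7966 Bond=213.2418
(2,2): Delta=-0.0169 Bond=23.7514
(3,0): Delta=3.8624 Bond=-261.5691
(3,1): Delta=-1.3035 Bond=395.3667
(3,2): Delta=-0.7363 Bond=274.0551
(3,3): Delta=0.0686 Bond=-15.4787
V0=12.6224

Since d<R<u, set p* = (R−d)/(u−d) = 0.8333; price each node as the discounted p*-expectation of its children.
Payoff layer (t=4): V(4,0)=42.0600, V(4,1)=316.8500, V(4,2)=160.8800, V(4,3)=12.7100, V(4,4)=35.9400
(3,0): S=118.5761. Δ = (V_up−V_dn)/(S_up−S_dn) = (316.8500−42.0600)/(175.4927−104.3470) = 3.8624. V = [p*·316.8500 + (1−p*)·42.0600]/1.38 = 196.4143. B = V − Δ·S = -261.5691.
(3,1): S=199.4235. Δ = (V_up−V_dn)/(S_up−S_dn) = (160.8800−316.8500)/(295.1468−175.4927) = -1.3035. V = [p*·160.8800 + (1−p*)·316.8500]/1.38 = 135.4167. B = V − Δ·S = 395.3667.
(3,2): S=335.3940. Δ = (V_up−V_dn)/(S_up−S_dn) = (12.7100−160.8800)/(496.3832−295.1468) = -0.7363. V = [p*·12.7100 + (1−p*)·160.8800]/1.38 = 27.1051. B = V − Δ·S = 274.0551.
(3,3): S=564.0718. Δ = (V_up−V_dn)/(S_up−S_dn) = (35.9400−12.7100)/(834.8263−496.3832) = 0.0686. V = [p*·35.9400 + (1−p*)·12.7100]/1.38 = 23.2379. B = V − Δ·S = -15.4787.
(2,0): S=134.7456. Δ = (V_up−V_dn)/(S_up−S_dn) = (135.4167−196.4143)/(199.4235−118.5761) = -0.7545. V = [p*·135.4167 + (1−p*)·196.4143]/1.38 = 105.4949. B = V − Δ·S = 207.1575.
(2,1): S=226.6176. Δ = (V_up−V_dn)/(S_up−S_dn) = (27.1051−135.4167)/(335.3940−199.4235) = -0.7966. V = [p*·27.1051 + (1−p*)·135.4167]/1.38 = 32.7225. B = V − Δ·S = 213.2418.
(2,2): S=381.1296. Δ = (V_up−V_dn)/(S_up−S_dn) = (23.2379−27.1051)/(564.0718−335.3940) = -0.0169. V = [p*·23.2379 + (1−p*)·27.1051]/1.38 = 17.3061. B = V − Δ·S = 23.7514.
(1,0): S=153.1200. Δ = (V_up−V_dn)/(S_up−S_dn) = (32.7225−105.4949)/(226.6176−134.7456) = -0.7921. V = [p*·32.7225 + (1−p*)·105.4949]/1.38 = 32.5009. B = V − Δ·S = 153.7882.
(1,1): S=257.5200. Δ = (V_up−V_dn)/(S_up−S_dn) = (17.3061−32.7225)/(381.1296−226.6176) = -0.0998. V = [p*·17.3061 + (1−p*)·32.7225]/1.38 = 14.4025. B = V − Δ·S = 40.0965.
(0,0): S=174.0000. Δ = (V_up−V_dn)/(S_up−S_dn) = (14.4025−32.5009)/(257.5200−153.1200) = -0.1734. V = [p*·14.4025 + (1−p*)·32.5009]/1.38 = 12.6224. B = V − Δ·S = 42.7863.
Root portfolio cost Δ·174+B reproduces V0=12.6224.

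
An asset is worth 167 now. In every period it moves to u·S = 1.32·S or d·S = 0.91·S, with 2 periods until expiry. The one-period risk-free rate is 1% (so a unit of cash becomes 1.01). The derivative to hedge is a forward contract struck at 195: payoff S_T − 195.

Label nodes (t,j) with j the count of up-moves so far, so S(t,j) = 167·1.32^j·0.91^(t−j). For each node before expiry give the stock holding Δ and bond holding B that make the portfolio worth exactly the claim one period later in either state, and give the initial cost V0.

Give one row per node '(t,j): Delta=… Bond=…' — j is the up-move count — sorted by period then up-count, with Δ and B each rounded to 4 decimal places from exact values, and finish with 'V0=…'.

(0,0): Delta=1.0000 Bond=-191.1577
(1,0): Delta=1.0000 Bond=-193.0693
(1,1): Delta=1.0000 Bond=-193.0693
V0=-24.1577

Since d<R<u, set p* = (R−d)/(u−d) = 0.2439; price each node as the discounted p*-expectation of its children.
Payoff layer (t=2): V(2,0)=-56.7073, V(2,1)=5.6004, V(2,2)=95.9808
  t=1,j=0: stock 151.9700 → up 200.6004 (V=5.6004), down 138.2927 (V=-56.7073). Price -41.0993; hedge Δ=1.0000, bond B=-193.0693.
  t=1,j=1: stock 220.4400 → up 290.9808 (V=95.9808), down 200.6004 (V=5.6004). Price 27.3707; hedge Δ=1.0000, bond B=-193.0693.
  t=0,j=0: stock 167.0000 → up 220.4400 (V=27.3707), down 151.9700 (V=-41.0993). Price -24.1577; hedge Δ=1.0000, bond B=-191.1577.
Each (Δ,B) replicates both successor values, so the strategy is self-financing and V0 is arbitrage-free.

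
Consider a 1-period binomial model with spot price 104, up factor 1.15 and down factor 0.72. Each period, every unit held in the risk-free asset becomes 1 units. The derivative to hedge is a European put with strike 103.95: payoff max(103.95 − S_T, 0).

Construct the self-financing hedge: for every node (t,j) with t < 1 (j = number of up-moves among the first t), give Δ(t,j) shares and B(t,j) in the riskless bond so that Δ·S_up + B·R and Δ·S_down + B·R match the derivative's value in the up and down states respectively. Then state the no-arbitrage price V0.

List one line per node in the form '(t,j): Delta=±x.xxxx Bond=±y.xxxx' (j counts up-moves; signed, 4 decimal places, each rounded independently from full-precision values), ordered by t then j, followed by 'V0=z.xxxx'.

(0,0): Delta=-0.6500 Bond=77.7453
V0=10.1407

No-arbitrage ⇒ martingale measure with p* = (R−d)/(u−d) = 0.6512.
Terminal values V(1,·): V(1,0)=29.0700, V(1,1)=0.0000
Node (0,0) S=104.0000: V=(p*·0.0000+(1−p*)·29.0700)/1=10.1407; Δ=(0.0000−29.0700)/(119.6000−74.8800)=-0.6500; B=V−Δ·S=77.7453
Check: Δ(0,0)·S0 + B(0,0) = 10.1407 = V0.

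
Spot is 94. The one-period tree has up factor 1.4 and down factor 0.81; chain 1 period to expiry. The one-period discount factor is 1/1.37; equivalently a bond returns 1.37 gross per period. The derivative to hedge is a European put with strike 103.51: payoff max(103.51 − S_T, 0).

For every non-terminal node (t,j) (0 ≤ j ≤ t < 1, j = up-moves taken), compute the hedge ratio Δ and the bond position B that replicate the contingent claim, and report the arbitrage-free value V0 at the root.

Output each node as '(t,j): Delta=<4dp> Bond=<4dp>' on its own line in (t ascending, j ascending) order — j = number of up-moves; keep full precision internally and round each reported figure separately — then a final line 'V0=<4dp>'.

Risk-neutral probability p* = (R−d)/(u−d) = (1.37−0.81)/(1.4−0.81) = 0.9492.
Terminal payoffs: V(1,0)=27.3700, V(1,1)=0.0000
(0,0): S=94.0000. Δ = (V_up−V_dn)/(S_up−S_dn) = (0.0000−27.3700)/(131.6000−76.1400) = -0.4935. V = [p*·0.0000 + (1−p*)·27.3700]/1.37 = 1.0158. B = V − Δ·S = 47.4057.
Root portfolio cost Δ·94+B reproduces V0=1.0158.

(0,0): Delta=-0.4935 Bond=47.4057
V0=1.0158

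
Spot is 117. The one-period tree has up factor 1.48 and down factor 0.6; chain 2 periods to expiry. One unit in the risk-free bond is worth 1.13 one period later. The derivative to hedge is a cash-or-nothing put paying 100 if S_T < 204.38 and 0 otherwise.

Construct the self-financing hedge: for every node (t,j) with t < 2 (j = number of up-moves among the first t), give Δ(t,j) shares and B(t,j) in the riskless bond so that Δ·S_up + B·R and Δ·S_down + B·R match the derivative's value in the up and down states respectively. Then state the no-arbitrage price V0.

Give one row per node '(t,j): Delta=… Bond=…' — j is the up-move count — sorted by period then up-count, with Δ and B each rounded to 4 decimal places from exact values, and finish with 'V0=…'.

Under the risk-neutral measure, an up-move has probability p* = (R−d)/(u−d) = 0.6023 and values discount at R = 1.13.
Terminal values V(2,·): V(2,0)=100.0000, V(2,1)=100.0000, V(2,2)=0.0000
  t=1,j=0: stock 70.2000 → up 103.8960 (V=100.0000), down 42.1200 (V=100.0000). Price 88.4956; hedge Δ=0.0000, bond B=88.4956.
  t=1,j=1: stock 173.1600 → up 256.2768 (V=0.0000), down 103.8960 (V=100.0000). Price 35.1971; hedge Δ=-0.6563, bond B=148.8335.
  t=0,j=0: stock 117.0000 → up 173.1600 (V=35.1971), down 70.2000 (V=88.4956). Price 49.9074; hedge Δ=-0.5177, bond B=110.4738.
Root portfolio cost Δ·117+B reproduces V0=49.9074.

(0,0): Delta=-0.5177 Bond=110.4738
(1,0): Delta=0.0000 Bond=88.4956
(1,1): Delta=-0.6563 Bond=148.8335
V0=49.9074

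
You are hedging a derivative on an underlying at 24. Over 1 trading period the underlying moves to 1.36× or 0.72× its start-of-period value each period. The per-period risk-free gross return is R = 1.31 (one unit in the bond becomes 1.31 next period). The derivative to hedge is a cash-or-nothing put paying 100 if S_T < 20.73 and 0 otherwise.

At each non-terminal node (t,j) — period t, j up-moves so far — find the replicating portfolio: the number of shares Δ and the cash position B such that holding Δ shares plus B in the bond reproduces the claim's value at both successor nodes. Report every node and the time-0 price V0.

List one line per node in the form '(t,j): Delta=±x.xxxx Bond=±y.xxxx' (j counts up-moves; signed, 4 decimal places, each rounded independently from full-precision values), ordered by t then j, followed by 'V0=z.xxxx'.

(0,0): Delta=-6.5104 Bond=162.2137
V0=5.9637

Under the risk-neutral measure, an up-move has probability p* = (R−d)/(u−d) = 0.9219 and values discount at R = 1.31.
Payoff layer (t=1): V(1,0)=100.0000, V(1,1)=0.0000
(0,0): S=24.0000. Δ = (V_up−V_dn)/(S_up−S_dn) = (0.0000−100.0000)/(32.6400−17.2800) = -6.5104. V = [p*·0.0000 + (1−p*)·100.0000]/1.31 = 5.9637. B = V − Δ·S = 162.2137.
Check: Δ(0,0)·S0 + B(0,0) = 5.9637 = V0.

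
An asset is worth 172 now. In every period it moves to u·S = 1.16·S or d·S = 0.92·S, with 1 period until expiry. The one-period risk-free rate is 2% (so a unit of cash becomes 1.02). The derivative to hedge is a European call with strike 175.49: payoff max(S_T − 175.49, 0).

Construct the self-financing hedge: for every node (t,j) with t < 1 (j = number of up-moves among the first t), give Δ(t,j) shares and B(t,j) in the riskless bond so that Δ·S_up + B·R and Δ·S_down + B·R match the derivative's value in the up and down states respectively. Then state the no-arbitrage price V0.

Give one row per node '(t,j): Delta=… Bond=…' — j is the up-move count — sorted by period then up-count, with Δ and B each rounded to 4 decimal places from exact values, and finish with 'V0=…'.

(0,0): Delta=0.5821 Bond=-90.3088
V0=9.8162

Under the risk-neutral measure, an up-move has probability p* = (R−d)/(u−d) = 0.4167 and values discount at R = 1.02.
Terminal payoffs: V(1,0)=0.0000, V(1,1)=24.0300
Node (0,0) S=172.0000: V=(p*·24.0300+(1−p*)·0.0000)/1.02=9.8162; Δ=(24.0300−0.0000)/(199.5200−158.2400)=0.5821; B=V−Δ·S=-90.3088
Each (Δ,B) replicates both successor values, so the strategy is self-financing and V0 is arbitrage-free.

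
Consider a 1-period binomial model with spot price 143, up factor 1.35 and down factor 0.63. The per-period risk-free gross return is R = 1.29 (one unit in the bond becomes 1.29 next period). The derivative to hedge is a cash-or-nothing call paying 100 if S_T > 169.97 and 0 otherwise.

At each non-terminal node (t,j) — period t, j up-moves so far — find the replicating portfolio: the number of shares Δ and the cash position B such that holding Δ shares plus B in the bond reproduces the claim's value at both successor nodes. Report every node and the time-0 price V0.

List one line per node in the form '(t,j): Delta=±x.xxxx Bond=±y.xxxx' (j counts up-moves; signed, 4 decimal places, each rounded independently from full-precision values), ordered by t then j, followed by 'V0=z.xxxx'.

Under the risk-neutral measure, an up-move has probability p* = (R−d)/(u−d) = 0.9167 and values discount at R = 1.29.
Terminal payoffs: V(1,0)=0.0000, V(1,1)=100.0000
Node (0,0) S=143.0000: V=(p*·100.0000+(1−p*)·0.0000)/1.29=71.0594; Δ=(100.0000−0.0000)/(193.0500−90.0900)=0.9713; B=V−Δ·S=-67.8295
Root portfolio cost Δ·143+B reproduces V0=71.0594.

(0,0): Delta=0.9713 Bond=-67.8295
V0=71.0594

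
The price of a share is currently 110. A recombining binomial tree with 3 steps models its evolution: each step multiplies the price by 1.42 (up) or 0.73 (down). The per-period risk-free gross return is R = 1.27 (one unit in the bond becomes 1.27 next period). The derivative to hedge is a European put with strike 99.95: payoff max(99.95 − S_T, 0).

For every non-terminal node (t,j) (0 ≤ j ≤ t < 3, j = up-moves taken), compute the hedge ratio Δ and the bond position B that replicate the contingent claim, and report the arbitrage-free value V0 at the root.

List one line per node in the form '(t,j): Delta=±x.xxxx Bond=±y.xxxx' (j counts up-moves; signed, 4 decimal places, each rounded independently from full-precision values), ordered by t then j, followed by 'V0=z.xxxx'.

(0,0): Delta=-0.0621 Bond=8.0188
(1,0): Delta=-0.3108 Bond=30.1586
(1,1): Delta=-0.0265 Bond=4.6353
(2,0): Delta=-1.0000 Bond=78.7008
(2,1): Delta=-0.2124 Bond=27.0794
(2,2): Delta=0.0000 Bond=0.0000
V0=1.1919

Since d<R<u, set p* = (R−d)/(u−d) = 0.7826; price each node as the discounted p*-expectation of its children.
Terminal values V(3,·): V(3,0)=57.1581, V(3,1)=16.7110, V(3,2)=0.0000, V(3,3)=0.0000
(2,0): S=58.6190. Δ = (V_up−V_dn)/(S_up−S_dn) = (16.7110−57.1581)/(83.2390−42.7919) = -1.0000. V = [p*·16.7110 + (1−p*)·57.1581]/1.27 = 20.0818. B = V − Δ·S = 78.7008.
(2,1): S=114.0260. Δ = (V_up−V_dn)/(S_up−S_dn) = (0.0000−16.7110)/(161.9169−83.2390) = -0.2124. V = [p*·0.0000 + (1−p*)·16.7110]/1.27 = 2.8605. B = V − Δ·S = 27.0794.
(2,2): S=221.8040. Δ = (V_up−V_dn)/(S_up−S_dn) = (0.0000−0.0000)/(314.9617−161.9169) = 0.0000. V = [p*·0.0000 + (1−p*)·0.0000]/1.27 = 0.0000. B = V − Δ·S = 0.0000.
(1,0): S=80.3000. Δ = (V_up−V_dn)/(S_up−S_dn) = (2.8605−20.0818)/(114.0260−58.6190) = -0.3108. V = [p*·2.8605 + (1−p*)·20.0818]/1.27 = 5.2002. B = V − Δ·S = 30.1586.
(1,1): S=156.2000. Δ = (V_up−V_dn)/(S_up−S_dn) = (0.0000−2.8605)/(221.8040−114.0260) = -0.0265. V = [p*·0.0000 + (1−p*)·2.8605]/1.27 = 0.4896. B = V − Δ·S = 4.6353.
(0,0): S=110.0000. Δ = (V_up−V_dn)/(S_up−S_dn) = (0.4896−5.2002)/(156.2000−80.3000) = -0.0621. V = [p*·0.4896 + (1−p*)·5.2002]/1.27 = 1.1919. B = V − Δ·S = 8.0188.
Check: Δ(0,0)·S0 + B(0,0) = 1.1919 = V0.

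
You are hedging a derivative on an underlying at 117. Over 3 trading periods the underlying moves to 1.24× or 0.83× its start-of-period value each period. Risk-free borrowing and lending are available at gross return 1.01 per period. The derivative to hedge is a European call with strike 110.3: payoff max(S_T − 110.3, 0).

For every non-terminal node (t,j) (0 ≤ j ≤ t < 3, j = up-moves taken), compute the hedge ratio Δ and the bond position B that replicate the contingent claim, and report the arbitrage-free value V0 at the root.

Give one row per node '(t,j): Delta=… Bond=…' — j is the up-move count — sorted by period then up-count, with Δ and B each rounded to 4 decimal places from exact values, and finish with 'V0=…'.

The replicating-portfolio and risk-neutral prices coincide; use p* = (1.01−0.83)/(1.24−0.83) = 0.4390 for the latter.
At expiry t=3: V(3,0)=0.0000, V(3,1)=0.0000, V(3,2)=39.0163, V(3,3)=112.7750
(2,0): S=80.6013. Δ = (V_up−V_dn)/(S_up−S_dn) = (0.0000−0.0000)/(99.9456−66.8991) = 0.0000. V = [p*·0.0000 + (1−p*)·0.0000]/1.01 = 0.0000. B = V − Δ·S = 0.0000.
(2,1): S=120.4164. Δ = (V_up−V_dn)/(S_up−S_dn) = (39.0163−0.0000)/(149.3163−99.9456) = 0.7903. V = [p*·39.0163 + (1−p*)·0.0000]/1.01 = 16.9595. B = V − Δ·S = -78.2023.
(2,2): S=179.8992. Δ = (V_up−V_dn)/(S_up−S_dn) = (112.7750−39.0163)/(223.0750−149.3163) = 1.0000. V = [p*·112.7750 + (1−p*)·39.0163]/1.01 = 70.6913. B = V − Δ·S = -109.2079.
(1,0): S=97.1100. Δ = (V_up−V_dn)/(S_up−S_dn) = (16.9595−0.0000)/(120.4164−80.6013) = 0.4260. V = [p*·16.9595 + (1−p*)·0.0000]/1.01 = 7.3719. B = V − Δ·S = -33.9928.
(1,1): S=145.0800. Δ = (V_up−V_dn)/(S_up−S_dn) = (70.6913−16.9595)/(179.8992−120.4164) = 0.9033. V = [p*·70.6913 + (1−p*)·16.9595]/1.01 = 40.1476. B = V − Δ·S = -90.9055.
(0,0): S=117.0000. Δ = (V_up−V_dn)/(S_up−S_dn) = (40.1476−7.3719)/(145.0800−97.1100) = 0.6833. V = [p*·40.1476 + (1−p*)·7.3719]/1.01 = 21.5458. B = V − Δ·S = -58.3949.
Self-financing check: at every node Δ·S+B equals the discounted successor values.

(0,0): Delta=0.6833 Bond=-58.3949
(1,0): Delta=0.4260 Bond=-33.9928
(1,1): Delta=0.9033 Bond=-90.9055
(2,0): Delta=0.0000 Bond=0.0000
(2,1): Delta=0.7903 Bond=-78.2023
(2,2): Delta=1.0000 Bond=-109.2079
V0=21.5458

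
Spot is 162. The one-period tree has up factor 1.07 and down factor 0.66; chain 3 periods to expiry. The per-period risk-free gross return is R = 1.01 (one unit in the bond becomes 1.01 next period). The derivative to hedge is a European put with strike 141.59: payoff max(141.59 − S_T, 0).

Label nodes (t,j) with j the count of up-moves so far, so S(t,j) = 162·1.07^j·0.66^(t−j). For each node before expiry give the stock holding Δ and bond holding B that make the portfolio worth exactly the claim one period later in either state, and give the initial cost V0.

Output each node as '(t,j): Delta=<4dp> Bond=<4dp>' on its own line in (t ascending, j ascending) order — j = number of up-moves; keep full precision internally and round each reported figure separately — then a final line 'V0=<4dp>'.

The replicating-portfolio and risk-neutral prices coincide; use p* = (1.01−0.66)/(1.07−0.66) = 0.8537 for the latter.
Payoff layer (t=3): V(3,0)=95.0156, V(3,1)=66.0831, V(3,2)=19.1773, V(3,3)=0.0000
  t=2,j=0: stock 70.5672 → up 75.5069 (V=66.0831), down 46.5744 (V=95.0156). Price 69.6209; hedge Δ=-1.0000, bond B=140.1881.
  t=2,j=1: stock 114.4044 → up 122.4127 (V=19.1773), down 75.5069 (V=66.0831). Price 25.7837; hedge Δ=-1.0000, bond B=140.1881.
  t=2,j=2: stock 185.4738 → up 198.4570 (V=0.0000), down 122.4127 (V=19.1773). Price 2.7786; hedge Δ=-0.2522, bond B=49.5525.
  t=1,j=0: stock 106.9200 → up 114.4044 (V=25.7837), down 70.5672 (V=69.6209). Price 31.8801; hedge Δ=-1.0000, bond B=138.8001.
  t=1,j=1: stock 173.3400 → up 185.4738 (V=2.7786), down 114.4044 (V=25.7837). Price 6.0844; hedge Δ=-0.3237, bond B=62.1943.
  t=0,j=0: stock 162.0000 → up 173.3400 (V=6.0844), down 106.9200 (V=31.8801). Price 9.7618; hedge Δ=-0.3884, bond B=72.6782.
Self-financing check: at every node Δ·S+B equals the discounted successor values.

(0,0): Delta=-0.3884 Bond=72.6782
(1,0): Delta=-1.0000 Bond=138.8001
(1,1): Delta=-0.3237 Bond=62.1943
(2,0): Delta=-1.0000 Bond=140.1881
(2,1): Delta=-1.0000 Bond=140.1881
(2,2): Delta=-0.2522 Bond=49.5525
V0=9.7618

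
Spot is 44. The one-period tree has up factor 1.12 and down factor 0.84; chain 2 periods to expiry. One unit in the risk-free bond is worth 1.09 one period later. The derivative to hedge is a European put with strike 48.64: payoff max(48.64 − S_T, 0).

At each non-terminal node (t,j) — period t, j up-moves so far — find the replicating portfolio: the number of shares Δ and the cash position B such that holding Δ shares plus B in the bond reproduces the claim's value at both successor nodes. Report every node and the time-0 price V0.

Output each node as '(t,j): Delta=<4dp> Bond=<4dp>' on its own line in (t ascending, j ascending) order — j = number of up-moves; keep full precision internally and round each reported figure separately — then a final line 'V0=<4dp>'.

Under the risk-neutral measure, an up-move has probability p* = (R−d)/(u−d) = 0.8929 and values discount at R = 1.09.
Terminal values V(2,·): V(2,0)=17.5936, V(2,1)=7.2448, V(2,2)=0.0000
  t=1,j=0: stock 36.9600 → up 41.3952 (V=7.2448), down 31.0464 (V=17.5936). Price 7.6639; hedge Δ=-1.0000, bond B=44.6239.
  t=1,j=1: stock 49.2800 → up 55.1936 (V=0.0000), down 41.3952 (V=7.2448). Price 0.7121; hedge Δ=-0.5250, bond B=26.5864.
  t=0,j=0: stock 44.0000 → up 49.2800 (V=0.7121), down 36.9600 (V=7.6639). Price 1.3367; hedge Δ=-0.5643, bond B=26.1642.
Each (Δ,B) replicates both successor values, so the strategy is self-financing and V0 is arbitrage-free.

(0,0): Delta=-0.5643 Bond=26.1642
(1,0): Delta=-1.0000 Bond=44.6239
(1,1): Delta=-0.5250 Bond=26.5864
V0=1.3367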